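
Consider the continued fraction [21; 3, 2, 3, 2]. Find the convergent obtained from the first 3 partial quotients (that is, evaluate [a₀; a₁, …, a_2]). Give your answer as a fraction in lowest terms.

a_0 = 21: 21/1
a_1 = 3: 64/3
a_2 = 2: 149/7

149/7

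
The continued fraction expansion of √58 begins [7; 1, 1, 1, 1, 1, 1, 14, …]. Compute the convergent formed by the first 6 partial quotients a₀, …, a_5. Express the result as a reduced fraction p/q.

61/8

a_0 = 7: 7/1
a_1 = 1: 8/1
a_2 = 1: 15/2
a_3 = 1: 23/3
a_4 = 1: 38/5
a_5 = 1: 61/8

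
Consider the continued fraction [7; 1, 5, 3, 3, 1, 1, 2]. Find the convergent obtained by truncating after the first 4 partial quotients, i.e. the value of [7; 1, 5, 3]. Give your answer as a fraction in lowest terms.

149/19

Use the convergent recurrence hₖ = aₖ·hₖ₋₁ + hₖ₋₂ (and likewise for the denominators kₖ):
a_0 = 7: 7/1
a_1 = 1: 8/1
a_2 = 5: 47/6
a_3 = 3: 149/19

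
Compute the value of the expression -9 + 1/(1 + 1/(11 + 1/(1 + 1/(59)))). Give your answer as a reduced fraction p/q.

-6292/779

Compute successive convergents:
a_0 = -9: -9/1
a_1 = 1: -8/1
a_2 = 11: -97/12
a_3 = 1: -105/13
a_4 = 59: -6292/779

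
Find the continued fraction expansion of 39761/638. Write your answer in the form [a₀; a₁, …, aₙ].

⌊39761/638⌋ = 62, remainder 205
⌊638/205⌋ = 3, remainder 23
⌊205/23⌋ = 8, remainder 21
⌊23/21⌋ = 1, remainder 2
⌊21/2⌋ = 10, remainder 1
⌊2/1⌋ = 2, remainder 0

[62; 3, 8, 1, 10, 2]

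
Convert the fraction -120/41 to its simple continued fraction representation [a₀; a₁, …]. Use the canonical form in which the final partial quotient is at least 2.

[-3; 13, 1, 2]

-120 ÷ 41 → quotient -3, remainder 3
41 ÷ 3 → quotient 13, remainder 2
3 ÷ 2 → quotient 1, remainder 1
2 ÷ 1 → quotient 2, remainder 0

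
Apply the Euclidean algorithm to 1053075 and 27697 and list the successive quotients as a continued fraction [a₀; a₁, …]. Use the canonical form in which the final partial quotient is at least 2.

[38; 47, 42, 14]

Apply division with remainder until the remainder is 0:
1053075 = 38·27697 + 589, so a_0 = 38
27697 = 47·589 + 14, so a_1 = 47
589 = 42·14 + 1, so a_2 = 42
14 = 14·1 + 0, so a_3 = 14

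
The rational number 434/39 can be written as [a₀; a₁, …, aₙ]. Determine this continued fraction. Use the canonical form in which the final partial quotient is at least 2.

[11; 7, 1, 4]

Repeatedly divide and take the remainder:
434 ÷ 39 → quotient 11, remainder 5
39 ÷ 5 → quotient 7, remainder 4
5 ÷ 4 → quotient 1, remainder 1
4 ÷ 1 → quotient 4, remainder 0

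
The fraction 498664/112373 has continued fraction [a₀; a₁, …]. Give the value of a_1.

Apply division with remainder until the remainder is 0:
⌊498664/112373⌋ = 4, remainder 49172
⌊112373/49172⌋ = 2, remainder 14029

2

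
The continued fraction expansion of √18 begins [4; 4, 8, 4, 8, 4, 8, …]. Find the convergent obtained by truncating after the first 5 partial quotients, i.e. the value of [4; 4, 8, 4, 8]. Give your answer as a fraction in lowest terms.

Build up convergents one term at a time:
a_0 = 4: 4/1
a_1 = 4: 17/4
a_2 = 8: 140/33
a_3 = 4: 577/136
a_4 = 8: 4756/1121

4756/1121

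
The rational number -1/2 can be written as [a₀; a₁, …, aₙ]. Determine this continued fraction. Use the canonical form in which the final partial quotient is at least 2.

-1 ÷ 2 → quotient -1, remainder 1
2 ÷ 1 → quotient 2, remainder 0

[-1; 2]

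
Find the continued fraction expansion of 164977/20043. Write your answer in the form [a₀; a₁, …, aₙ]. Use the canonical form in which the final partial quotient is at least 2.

164977 = 8·20043 + 4633, so a_0 = 8
20043 = 4·4633 + 1511, so a_1 = 4
4633 = 3·1511 + 100, so a_2 = 3
1511 = 15·100 + 11, so a_3 = 15
100 = 9·11 + 1, so a_4 = 9
11 = 11·1 + 0, so a_5 = 11

[8; 4, 3, 15, 9, 11]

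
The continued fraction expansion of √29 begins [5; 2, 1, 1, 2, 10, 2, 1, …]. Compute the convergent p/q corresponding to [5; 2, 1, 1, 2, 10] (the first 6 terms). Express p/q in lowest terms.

Start with 10.
2 + 1/(10/1) = 2 + 1/10 = 21/10
1 + 1/(21/10) = 1 + 10/21 = 31/21
1 + 1/(31/21) = 1 + 21/31 = 52/31
2 + 1/(52/31) = 2 + 31/52 = 135/52
5 + 1/(135/52) = 5 + 52/135 = 727/135

727/135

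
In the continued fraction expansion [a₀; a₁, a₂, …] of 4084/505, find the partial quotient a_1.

11

4084 ÷ 505 → quotient 8, remainder 44
505 ÷ 44 → quotient 11, remainder 21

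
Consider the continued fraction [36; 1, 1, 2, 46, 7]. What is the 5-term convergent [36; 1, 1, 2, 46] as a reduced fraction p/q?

Start with 46.
2 + 1/(46/1) = 2 + 1/46 = 93/46
1 + 1/(93/46) = 1 + 46/93 = 139/93
1 + 1/(139/93) = 1 + 93/139 = 232/139
36 + 1/(232/139) = 36 + 139/232 = 8491/232

8491/232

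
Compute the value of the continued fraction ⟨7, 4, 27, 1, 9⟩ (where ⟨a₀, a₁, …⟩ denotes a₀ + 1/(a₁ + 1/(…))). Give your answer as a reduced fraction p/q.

8161/1126

Compute successive convergents:
a_0 = 7: 7/1
a_1 = 4: 29/4
a_2 = 27: 790/109
a_3 = 1: 819/113
a_4 = 9: 8161/1126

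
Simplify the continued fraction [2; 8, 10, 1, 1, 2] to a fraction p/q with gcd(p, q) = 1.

911/429

Start with 2.
1 + 1/(2/1) = 1 + 1/2 = 3/2
1 + 1/(3/2) = 1 + 2/3 = 5/3
10 + 1/(5/3) = 10 + 3/5 = 53/5
8 + 1/(53/5) = 8 + 5/53 = 429/53
2 + 1/(429/53) = 2 + 53/429 = 911/429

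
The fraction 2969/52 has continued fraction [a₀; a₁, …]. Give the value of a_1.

10

⌊2969/52⌋ = 57, remainder 5
⌊52/5⌋ = 10, remainder 2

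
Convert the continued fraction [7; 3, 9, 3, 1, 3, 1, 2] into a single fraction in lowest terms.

Starting at the tail and folding back:
Start with 2.
1 + 1/(2/1) = 1 + 1/2 = 3/2
3 + 1/(3/2) = 3 + 2/3 = 11/3
1 + 1/(11/3) = 1 + 3/11 = 14/11
3 + 1/(14/11) = 3 + 11/14 = 53/14
9 + 1/(53/14) = 9 + 14/53 = 491/53
3 + 1/(491/53) = 3 + 53/491 = 1526/491
7 + 1/(1526/491) = 7 + 491/1526 = 11173/1526

11173/1526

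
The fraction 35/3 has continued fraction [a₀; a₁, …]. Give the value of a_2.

Repeatedly divide and take the remainder:
⌊35/3⌋ = 11, remainder 2
⌊3/2⌋ = 1, remainder 1
⌊2/1⌋ = 2, remainder 0

2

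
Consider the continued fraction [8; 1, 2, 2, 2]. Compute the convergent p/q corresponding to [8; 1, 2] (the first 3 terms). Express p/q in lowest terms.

a_0 = 8: 8/1
a_1 = 1: 9/1
a_2 = 2: 26/3

26/3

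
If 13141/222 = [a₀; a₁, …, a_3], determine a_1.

13141 ÷ 222 → quotient 59, remainder 43
222 ÷ 43 → quotient 5, remainder 7

5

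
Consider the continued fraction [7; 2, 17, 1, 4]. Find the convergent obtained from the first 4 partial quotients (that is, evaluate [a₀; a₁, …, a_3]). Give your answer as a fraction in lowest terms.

Build up convergents one term at a time:
a_0 = 7: 7/1
a_1 = 2: 15/2
a_2 = 17: 262/35
a_3 = 1: 277/37

277/37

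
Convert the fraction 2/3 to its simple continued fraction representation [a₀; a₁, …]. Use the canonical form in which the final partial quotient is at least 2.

⌊2/3⌋ = 0, remainder 2
⌊3/2⌋ = 1, remainder 1
⌊2/1⌋ = 2, remainder 0

[0; 1, 2]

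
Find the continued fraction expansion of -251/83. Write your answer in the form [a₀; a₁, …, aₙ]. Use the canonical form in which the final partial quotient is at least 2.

[-4; 1, 40, 2]

⌊-251/83⌋ = -4, remainder 81
⌊83/81⌋ = 1, remainder 2
⌊81/2⌋ = 40, remainder 1
⌊2/1⌋ = 2, remainder 0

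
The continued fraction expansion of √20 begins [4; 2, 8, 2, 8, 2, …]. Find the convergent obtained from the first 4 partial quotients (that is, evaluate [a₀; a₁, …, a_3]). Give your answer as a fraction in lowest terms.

161/36

a_0 = 4: 4/1
a_1 = 2: 9/2
a_2 = 8: 76/17
a_3 = 2: 161/36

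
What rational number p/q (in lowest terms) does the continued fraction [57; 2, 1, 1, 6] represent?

1894/33

a_0 = 57: 57/1
a_1 = 2: 115/2
a_2 = 1: 172/3
a_3 = 1: 287/5
a_4 = 6: 1894/33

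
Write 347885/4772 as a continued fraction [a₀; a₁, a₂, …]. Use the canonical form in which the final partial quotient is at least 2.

[72; 1, 9, 7, 1, 1, 2, 12]

⌊347885/4772⌋ = 72, remainder 4301
⌊4772/4301⌋ = 1, remainder 471
⌊4301/471⌋ = 9, remainder 62
⌊471/62⌋ = 7, remainder 37
⌊62/37⌋ = 1, remainder 25
⌊37/25⌋ = 1, remainder 12
⌊25/12⌋ = 2, remainder 1
⌊12/1⌋ = 12, remainder 0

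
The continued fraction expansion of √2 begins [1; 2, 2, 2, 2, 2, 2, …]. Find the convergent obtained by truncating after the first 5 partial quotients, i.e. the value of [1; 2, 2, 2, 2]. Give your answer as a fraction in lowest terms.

a_0 = 1: 1/1
a_1 = 2: 3/2
a_2 = 2: 7/5
a_3 = 2: 17/12
a_4 = 2: 41/29

41/29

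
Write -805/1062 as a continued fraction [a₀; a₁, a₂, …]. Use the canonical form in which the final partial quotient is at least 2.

[-1; 4, 7, 1, 1, 3, 1, 3]

Repeatedly divide and take the remainder:
-805 ÷ 1062 → quotient -1, remainder 257
1062 ÷ 257 → quotient 4, remainder 34
257 ÷ 34 → quotient 7, remainder 19
34 ÷ 19 → quotient 1, remainder 15
19 ÷ 15 → quotient 1, remainder 4
15 ÷ 4 → quotient 3, remainder 3
4 ÷ 3 → quotient 1, remainder 1
3 ÷ 1 → quotient 3, remainder 0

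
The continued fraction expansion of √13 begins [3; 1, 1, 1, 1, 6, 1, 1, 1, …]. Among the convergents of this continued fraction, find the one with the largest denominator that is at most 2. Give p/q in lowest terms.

7/2

List convergents until the denominator exceeds the bound:
a_0 = 3: 3/1  (≤ bound)
a_1 = 1: 4/1  (≤ bound)
a_2 = 1: 7/2  (≤ bound)
a_3 = 1: 11/3  (> 2, stop)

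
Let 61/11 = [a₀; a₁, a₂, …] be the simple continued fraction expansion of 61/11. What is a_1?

1

61 = 5·11 + 6, so a_0 = 5
11 = 1·6 + 5, so a_1 = 1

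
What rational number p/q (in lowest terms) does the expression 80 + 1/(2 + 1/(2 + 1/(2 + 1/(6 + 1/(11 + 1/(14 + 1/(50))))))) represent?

a_0 = 80: 80/1
a_1 = 2: 161/2
a_2 = 2: 402/5
a_3 = 2: 965/12
a_4 = 6: 6192/77
a_5 = 11: 69077/859
a_6 = 14: 973270/12103
a_7 = 50: 48732577/606009

48732577/606009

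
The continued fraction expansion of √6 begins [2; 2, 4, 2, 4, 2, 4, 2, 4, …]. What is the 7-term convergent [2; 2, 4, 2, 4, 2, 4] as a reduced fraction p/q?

2158/881

a_0 = 2: 2/1
a_1 = 2: 5/2
a_2 = 4: 22/9
a_3 = 2: 49/20
a_4 = 4: 218/89
a_5 = 2: 485/198
a_6 = 4: 2158/881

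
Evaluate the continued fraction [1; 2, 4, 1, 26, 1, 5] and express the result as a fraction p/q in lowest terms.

Collapse the nested fraction from the inside out:
Start with 5.
1 + 1/(5/1) = 1 + 1/5 = 6/5
26 + 1/(6/5) = 26 + 5/6 = 161/6
1 + 1/(161/6) = 1 + 6/161 = 167/161
4 + 1/(167/161) = 4 + 161/167 = 829/167
2 + 1/(829/167) = 2 + 167/829 = 1825/829
1 + 1/(1825/829) = 1 + 829/1825 = 2654/1825

2654/1825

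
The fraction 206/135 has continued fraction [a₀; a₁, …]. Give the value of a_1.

1

Repeatedly divide and take the remainder:
206 = 1·135 + 71, so a_0 = 1
135 = 1·71 + 64, so a_1 = 1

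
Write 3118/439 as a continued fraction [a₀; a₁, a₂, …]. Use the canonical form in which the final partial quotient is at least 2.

Run the Euclidean algorithm, recording each quotient:
⌊3118/439⌋ = 7, remainder 45
⌊439/45⌋ = 9, remainder 34
⌊45/34⌋ = 1, remainder 11
⌊34/11⌋ = 3, remainder 1
⌊11/1⌋ = 11, remainder 0

[7; 9, 1, 3, 11]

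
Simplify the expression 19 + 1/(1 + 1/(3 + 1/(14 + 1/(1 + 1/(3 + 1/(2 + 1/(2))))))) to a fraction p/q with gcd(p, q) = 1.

26115/1322

Collapse the nested fraction from the inside out:
Start with 2.
2 + 1/(2/1) = 2 + 1/2 = 5/2
3 + 1/(5/2) = 3 + 2/5 = 17/5
1 + 1/(17/5) = 1 + 5/17 = 22/17
14 + 1/(22/17) = 14 + 17/22 = 325/22
3 + 1/(325/22) = 3 + 22/325 = 997/325
1 + 1/(997/325) = 1 + 325/997 = 1322/997
19 + 1/(1322/997) = 19 + 997/1322 = 26115/1322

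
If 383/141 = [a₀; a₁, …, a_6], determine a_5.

383 = 2·141 + 101, so a_0 = 2
141 = 1·101 + 40, so a_1 = 1
101 = 2·40 + 21, so a_2 = 2
40 = 1·21 + 19, so a_3 = 1
21 = 1·19 + 2, so a_4 = 1
19 = 9·2 + 1, so a_5 = 9

9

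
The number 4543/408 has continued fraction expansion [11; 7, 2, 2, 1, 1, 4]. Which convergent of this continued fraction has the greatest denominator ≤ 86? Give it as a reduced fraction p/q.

579/52

a_0 = 11: 11/1  (≤ bound)
a_1 = 7: 78/7  (≤ bound)
a_2 = 2: 167/15  (≤ bound)
a_3 = 2: 412/37  (≤ bound)
a_4 = 1: 579/52  (≤ bound)
a_5 = 1: 991/89  (> 86, stop)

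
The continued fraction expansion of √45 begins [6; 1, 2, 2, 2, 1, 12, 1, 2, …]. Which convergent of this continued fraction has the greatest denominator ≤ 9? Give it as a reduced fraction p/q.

47/7

List convergents until the denominator exceeds the bound:
a_0 = 6: 6/1  (≤ bound)
a_1 = 1: 7/1  (≤ bound)
a_2 = 2: 20/3  (≤ bound)
a_3 = 2: 47/7  (≤ bound)
a_4 = 2: 114/17  (> 9, stop)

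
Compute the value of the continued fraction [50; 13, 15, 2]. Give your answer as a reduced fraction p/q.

20281/405

Start with 2.
15 + 1/(2/1) = 15 + 1/2 = 31/2
13 + 1/(31/2) = 13 + 2/31 = 405/31
50 + 1/(405/31) = 50 + 31/405 = 20281/405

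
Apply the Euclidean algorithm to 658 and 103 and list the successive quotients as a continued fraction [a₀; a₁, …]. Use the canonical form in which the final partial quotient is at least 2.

[6; 2, 1, 1, 2, 1, 5]

Run the Euclidean algorithm, recording each quotient:
658 = 6·103 + 40, so a_0 = 6
103 = 2·40 + 23, so a_1 = 2
40 = 1·23 + 17, so a_2 = 1
23 = 1·17 + 6, so a_3 = 1
17 = 2·6 + 5, so a_4 = 2
6 = 1·5 + 1, so a_5 = 1
5 = 5·1 + 0, so a_6 = 5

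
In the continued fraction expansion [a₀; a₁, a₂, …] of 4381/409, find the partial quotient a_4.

4381 ÷ 409 → quotient 10, remainder 291
409 ÷ 291 → quotient 1, remainder 118
291 ÷ 118 → quotient 2, remainder 55
118 ÷ 55 → quotient 2, remainder 8
55 ÷ 8 → quotient 6, remainder 7

6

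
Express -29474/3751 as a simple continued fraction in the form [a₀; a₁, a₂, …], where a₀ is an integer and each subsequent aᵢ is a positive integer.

Run the Euclidean algorithm, recording each quotient:
-29474 = -8·3751 + 534, so a_0 = -8
3751 = 7·534 + 13, so a_1 = 7
534 = 41·13 + 1, so a_2 = 41
13 = 13·1 + 0, so a_3 = 13

[-8; 7, 41, 13]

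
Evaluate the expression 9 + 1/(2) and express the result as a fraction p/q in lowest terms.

Start with 2.
9 + 1/(2/1) = 9 + 1/2 = 19/2

19/2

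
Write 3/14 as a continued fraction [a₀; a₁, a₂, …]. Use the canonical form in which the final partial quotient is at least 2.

[0; 4, 1, 2]

Repeatedly divide and take the remainder:
⌊3/14⌋ = 0, remainder 3
⌊14/3⌋ = 4, remainder 2
⌊3/2⌋ = 1, remainder 1
⌊2/1⌋ = 2, remainder 0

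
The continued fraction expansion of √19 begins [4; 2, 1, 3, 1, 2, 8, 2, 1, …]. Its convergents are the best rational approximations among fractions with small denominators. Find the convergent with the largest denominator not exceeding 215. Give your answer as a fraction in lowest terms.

a_0 = 4: 4/1  (≤ bound)
a_1 = 2: 9/2  (≤ bound)
a_2 = 1: 13/3  (≤ bound)
a_3 = 3: 48/11  (≤ bound)
a_4 = 1: 61/14  (≤ bound)
a_5 = 2: 170/39  (≤ bound)
a_6 = 8: 1421/326  (> 215, stop)

170/39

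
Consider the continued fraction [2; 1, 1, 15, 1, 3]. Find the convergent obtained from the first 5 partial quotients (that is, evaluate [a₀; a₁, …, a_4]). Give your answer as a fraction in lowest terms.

Compute successive convergents:
a_0 = 2: 2/1
a_1 = 1: 3/1
a_2 = 1: 5/2
a_3 = 15: 78/31
a_4 = 1: 83/33

83/33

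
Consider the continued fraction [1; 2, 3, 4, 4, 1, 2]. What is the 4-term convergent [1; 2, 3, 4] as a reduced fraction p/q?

43/30

a_0 = 1: 1/1
a_1 = 2: 3/2
a_2 = 3: 10/7
a_3 = 4: 43/30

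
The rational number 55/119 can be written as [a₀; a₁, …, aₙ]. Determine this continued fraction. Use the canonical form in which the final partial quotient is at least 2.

⌊55/119⌋ = 0, remainder 55
⌊119/55⌋ = 2, remainder 9
⌊55/9⌋ = 6, remainder 1
⌊9/1⌋ = 9, remainder 0

[0; 2, 6, 9]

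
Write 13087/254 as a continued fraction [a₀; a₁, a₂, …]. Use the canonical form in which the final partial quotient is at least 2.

[51; 1, 1, 10, 12]

13087 = 51·254 + 133, so a_0 = 51
254 = 1·133 + 121, so a_1 = 1
133 = 1·121 + 12, so a_2 = 1
121 = 10·12 + 1, so a_3 = 10
12 = 12·1 + 0, so a_4 = 12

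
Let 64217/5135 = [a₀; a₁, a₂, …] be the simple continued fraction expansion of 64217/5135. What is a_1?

64217 = 12·5135 + 2597, so a_0 = 12
5135 = 1·2597 + 2538, so a_1 = 1

1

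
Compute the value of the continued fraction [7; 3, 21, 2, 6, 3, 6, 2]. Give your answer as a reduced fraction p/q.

a_0 = 7: 7/1
a_1 = 3: 22/3
a_2 = 21: 469/64
a_3 = 2: 960/131
a_4 = 6: 6229/850
a_5 = 3: 19647/2681
a_6 = 6: 124111/16936
a_7 = 2: 267869/36553

267869/36553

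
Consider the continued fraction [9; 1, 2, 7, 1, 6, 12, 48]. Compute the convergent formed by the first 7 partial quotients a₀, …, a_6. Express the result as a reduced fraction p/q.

a_0 = 9: 9/1
a_1 = 1: 10/1
a_2 = 2: 29/3
a_3 = 7: 213/22
a_4 = 1: 242/25
a_5 = 6: 1665/172
a_6 = 12: 20222/2089

20222/2089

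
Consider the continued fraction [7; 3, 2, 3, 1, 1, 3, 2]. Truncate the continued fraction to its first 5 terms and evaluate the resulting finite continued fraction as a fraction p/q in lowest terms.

a_0 = 7: 7/1
a_1 = 3: 22/3
a_2 = 2: 51/7
a_3 = 3: 175/24
a_4 = 1: 226/31

226/31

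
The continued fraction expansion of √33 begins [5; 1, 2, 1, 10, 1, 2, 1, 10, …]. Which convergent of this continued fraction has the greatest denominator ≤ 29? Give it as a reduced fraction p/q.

23/4

a_0 = 5: 5/1  (≤ bound)
a_1 = 1: 6/1  (≤ bound)
a_2 = 2: 17/3  (≤ bound)
a_3 = 1: 23/4  (≤ bound)
a_4 = 10: 247/43  (> 29, stop)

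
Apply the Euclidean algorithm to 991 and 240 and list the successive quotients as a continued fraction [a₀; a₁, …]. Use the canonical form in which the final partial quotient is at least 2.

Repeatedly divide and take the remainder:
991 = 4·240 + 31, so a_0 = 4
240 = 7·31 + 23, so a_1 = 7
31 = 1·23 + 8, so a_2 = 1
23 = 2·8 + 7, so a_3 = 2
8 = 1·7 + 1, so a_4 = 1
7 = 7·1 + 0, so a_5 = 7

[4; 7, 1, 2, 1, 7]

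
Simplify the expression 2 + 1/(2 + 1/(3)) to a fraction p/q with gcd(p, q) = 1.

Start with 3.
2 + 1/(3/1) = 2 + 1/3 = 7/3
2 + 1/(7/3) = 2 + 3/7 = 17/7

17/7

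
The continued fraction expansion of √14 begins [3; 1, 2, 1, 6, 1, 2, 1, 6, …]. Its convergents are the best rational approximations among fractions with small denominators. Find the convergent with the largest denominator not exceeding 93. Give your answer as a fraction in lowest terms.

a_0 = 3: 3/1  (≤ bound)
a_1 = 1: 4/1  (≤ bound)
a_2 = 2: 11/3  (≤ bound)
a_3 = 1: 15/4  (≤ bound)
a_4 = 6: 101/27  (≤ bound)
a_5 = 1: 116/31  (≤ bound)
a_6 = 2: 333/89  (≤ bound)
a_7 = 1: 449/120  (> 93, stop)

333/89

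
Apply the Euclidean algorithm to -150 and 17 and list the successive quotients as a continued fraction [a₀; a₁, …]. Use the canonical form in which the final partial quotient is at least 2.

[-9; 5, 1, 2]

Run the Euclidean algorithm, recording each quotient:
-150 ÷ 17 → quotient -9, remainder 3
17 ÷ 3 → quotient 5, remainder 2
3 ÷ 2 → quotient 1, remainder 1
2 ÷ 1 → quotient 2, remainder 0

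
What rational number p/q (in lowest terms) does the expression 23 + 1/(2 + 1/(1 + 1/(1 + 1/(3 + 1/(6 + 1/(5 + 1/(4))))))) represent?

57187/2445

a_0 = 23: 23/1
a_1 = 2: 47/2
a_2 = 1: 70/3
a_3 = 1: 117/5
a_4 = 3: 421/18
a_5 = 6: 2643/113
a_6 = 5: 13636/583
a_7 = 4: 57187/2445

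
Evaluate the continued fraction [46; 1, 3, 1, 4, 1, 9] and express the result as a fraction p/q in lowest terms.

Compute successive convergents:
a_0 = 46: 46/1
a_1 = 1: 47/1
a_2 = 3: 187/4
a_3 = 1: 234/5
a_4 = 4: 1123/24
a_5 = 1: 1357/29
a_6 = 9: 13336/285

13336/285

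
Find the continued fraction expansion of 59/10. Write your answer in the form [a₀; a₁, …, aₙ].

59 ÷ 10 → quotient 5, remainder 9
10 ÷ 9 → quotient 1, remainder 1
9 ÷ 1 → quotient 9, remainder 0

[5; 1, 9]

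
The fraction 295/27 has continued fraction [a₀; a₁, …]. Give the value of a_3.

295 = 10·27 + 25, so a_0 = 10
27 = 1·25 + 2, so a_1 = 1
25 = 12·2 + 1, so a_2 = 12
2 = 2·1 + 0, so a_3 = 2

2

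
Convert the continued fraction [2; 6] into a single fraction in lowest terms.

a_0 = 2: 2/1
a_1 = 6: 13/6

13/6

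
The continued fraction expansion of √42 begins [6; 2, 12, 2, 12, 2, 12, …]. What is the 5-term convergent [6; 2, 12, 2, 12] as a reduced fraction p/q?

4206/649

Work from the innermost term outward:
Start with 12.
2 + 1/(12/1) = 2 + 1/12 = 25/12
12 + 1/(25/12) = 12 + 12/25 = 312/25
2 + 1/(312/25) = 2 + 25/312 = 649/312
6 + 1/(649/312) = 6 + 312/649 = 4206/649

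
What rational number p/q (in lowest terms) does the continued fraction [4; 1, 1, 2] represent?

Build up convergents one term at a time:
a_0 = 4: 4/1
a_1 = 1: 5/1
a_2 = 1: 9/2
a_3 = 2: 23/5

23/5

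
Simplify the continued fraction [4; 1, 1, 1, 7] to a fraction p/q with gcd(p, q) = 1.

107/23

a_0 = 4: 4/1
a_1 = 1: 5/1
a_2 = 1: 9/2
a_3 = 1: 14/3
a_4 = 7: 107/23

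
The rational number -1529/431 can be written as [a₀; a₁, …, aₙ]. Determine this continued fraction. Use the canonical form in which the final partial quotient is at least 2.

[-4; 2, 4, 1, 3, 10]

-1529 ÷ 431 → quotient -4, remainder 195
431 ÷ 195 → quotient 2, remainder 41
195 ÷ 41 → quotient 4, remainder 31
41 ÷ 31 → quotient 1, remainder 10
31 ÷ 10 → quotient 3, remainder 1
10 ÷ 1 → quotient 10, remainder 0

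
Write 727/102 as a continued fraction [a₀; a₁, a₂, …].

[7; 7, 1, 5, 2]

Repeatedly divide and take the remainder:
727 ÷ 102 → quotient 7, remainder 13
102 ÷ 13 → quotient 7, remainder 11
13 ÷ 11 → quotient 1, remainder 2
11 ÷ 2 → quotient 5, remainder 1
2 ÷ 1 → quotient 2, remainder 0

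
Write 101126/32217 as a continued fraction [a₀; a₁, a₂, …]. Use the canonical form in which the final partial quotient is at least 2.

[3; 7, 5, 59, 2, 7]

⌊101126/32217⌋ = 3, remainder 4475
⌊32217/4475⌋ = 7, remainder 892
⌊4475/892⌋ = 5, remainder 15
⌊892/15⌋ = 59, remainder 7
⌊15/7⌋ = 2, remainder 1
⌊7/1⌋ = 7, remainder 0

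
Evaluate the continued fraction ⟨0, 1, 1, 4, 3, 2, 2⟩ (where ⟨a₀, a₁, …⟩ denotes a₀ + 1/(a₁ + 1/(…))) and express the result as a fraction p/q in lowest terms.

Use the convergent recurrence hₖ = aₖ·hₖ₋₁ + hₖ₋₂ (and likewise for the denominators kₖ):
a_0 = 0: 0/1
a_1 = 1: 1/1
a_2 = 1: 1/2
a_3 = 4: 5/9
a_4 = 3: 16/29
a_5 = 2: 37/67
a_6 = 2: 90/163

90/163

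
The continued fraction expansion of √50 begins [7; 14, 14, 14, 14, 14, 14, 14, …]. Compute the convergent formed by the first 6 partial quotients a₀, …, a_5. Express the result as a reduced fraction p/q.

Work from the innermost term outward:
Start with 14.
14 + 1/(14/1) = 14 + 1/14 = 197/14
14 + 1/(197/14) = 14 + 14/197 = 2772/197
14 + 1/(2772/197) = 14 + 197/2772 = 39005/2772
14 + 1/(39005/2772) = 14 + 2772/39005 = 548842/39005
7 + 1/(548842/39005) = 7 + 39005/548842 = 3880899/548842

3880899/548842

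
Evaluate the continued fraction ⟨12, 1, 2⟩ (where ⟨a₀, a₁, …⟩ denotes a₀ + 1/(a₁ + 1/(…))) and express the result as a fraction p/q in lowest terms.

38/3

Compute successive convergents:
a_0 = 12: 12/1
a_1 = 1: 13/1
a_2 = 2: 38/3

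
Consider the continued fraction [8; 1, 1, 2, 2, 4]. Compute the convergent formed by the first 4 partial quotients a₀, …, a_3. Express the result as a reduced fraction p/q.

43/5

a_0 = 8: 8/1
a_1 = 1: 9/1
a_2 = 1: 17/2
a_3 = 2: 43/5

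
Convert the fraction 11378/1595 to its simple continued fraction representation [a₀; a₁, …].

[7; 7, 2, 20, 1, 4]

⌊11378/1595⌋ = 7, remainder 213
⌊1595/213⌋ = 7, remainder 104
⌊213/104⌋ = 2, remainder 5
⌊104/5⌋ = 20, remainder 4
⌊5/4⌋ = 1, remainder 1
⌊4/1⌋ = 4, remainder 0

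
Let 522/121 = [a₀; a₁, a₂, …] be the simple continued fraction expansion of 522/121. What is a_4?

522 = 4·121 + 38, so a_0 = 4
121 = 3·38 + 7, so a_1 = 3
38 = 5·7 + 3, so a_2 = 5
7 = 2·3 + 1, so a_3 = 2
3 = 3·1 + 0, so a_4 = 3

3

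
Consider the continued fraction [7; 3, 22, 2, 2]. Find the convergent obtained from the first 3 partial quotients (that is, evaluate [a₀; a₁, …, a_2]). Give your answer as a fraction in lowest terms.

Build up convergents one term at a time:
a_0 = 7: 7/1
a_1 = 3: 22/3
a_2 = 22: 491/67

491/67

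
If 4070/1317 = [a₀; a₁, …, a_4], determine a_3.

Repeatedly divide and take the remainder:
⌊4070/1317⌋ = 3, remainder 119
⌊1317/119⌋ = 11, remainder 8
⌊119/8⌋ = 14, remainder 7
⌊8/7⌋ = 1, remainder 1

1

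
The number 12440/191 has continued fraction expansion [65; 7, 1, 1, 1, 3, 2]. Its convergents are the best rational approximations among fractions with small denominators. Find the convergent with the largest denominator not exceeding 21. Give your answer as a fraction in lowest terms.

List convergents until the denominator exceeds the bound:
a_0 = 65: 65/1  (≤ bound)
a_1 = 7: 456/7  (≤ bound)
a_2 = 1: 521/8  (≤ bound)
a_3 = 1: 977/15  (≤ bound)
a_4 = 1: 1498/23  (> 21, stop)

977/15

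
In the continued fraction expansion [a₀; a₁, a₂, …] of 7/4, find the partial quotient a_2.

3

7 ÷ 4 → quotient 1, remainder 3
4 ÷ 3 → quotient 1, remainder 1
3 ÷ 1 → quotient 3, remainder 0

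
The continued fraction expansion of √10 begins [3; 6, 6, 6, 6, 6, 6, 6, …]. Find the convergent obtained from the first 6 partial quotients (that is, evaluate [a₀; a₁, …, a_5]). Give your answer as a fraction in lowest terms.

Starting at the tail and folding back:
Start with 6.
6 + 1/(6/1) = 6 + 1/6 = 37/6
6 + 1/(37/6) = 6 + 6/37 = 228/37
6 + 1/(228/37) = 6 + 37/228 = 1405/228
6 + 1/(1405/228) = 6 + 228/1405 = 8658/1405
3 + 1/(8658/1405) = 3 + 1405/8658 = 27379/8658

27379/8658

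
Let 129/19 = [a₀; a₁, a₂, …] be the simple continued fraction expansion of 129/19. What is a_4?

3

129 = 6·19 + 15, so a_0 = 6
19 = 1·15 + 4, so a_1 = 1
15 = 3·4 + 3, so a_2 = 3
4 = 1·3 + 1, so a_3 = 1
3 = 3·1 + 0, so a_4 = 3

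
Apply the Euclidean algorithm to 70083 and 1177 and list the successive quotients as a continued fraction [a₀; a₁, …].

[59; 1, 1, 5, 4, 1, 2, 7]

⌊70083/1177⌋ = 59, remainder 640
⌊1177/640⌋ = 1, remainder 537
⌊640/537⌋ = 1, remainder 103
⌊537/103⌋ = 5, remainder 22
⌊103/22⌋ = 4, remainder 15
⌊22/15⌋ = 1, remainder 7
⌊15/7⌋ = 2, remainder 1
⌊7/1⌋ = 7, remainder 0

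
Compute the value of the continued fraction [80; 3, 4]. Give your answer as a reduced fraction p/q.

Work from the innermost term outward:
Start with 4.
3 + 1/(4/1) = 3 + 1/4 = 13/4
80 + 1/(13/4) = 80 + 4/13 = 1044/13

1044/13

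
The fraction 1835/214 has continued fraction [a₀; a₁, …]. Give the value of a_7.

2

⌊1835/214⌋ = 8, remainder 123
⌊214/123⌋ = 1, remainder 91
⌊123/91⌋ = 1, remainder 32
⌊91/32⌋ = 2, remainder 27
⌊32/27⌋ = 1, remainder 5
⌊27/5⌋ = 5, remainder 2
⌊5/2⌋ = 2, remainder 1
⌊2/1⌋ = 2, remainder 0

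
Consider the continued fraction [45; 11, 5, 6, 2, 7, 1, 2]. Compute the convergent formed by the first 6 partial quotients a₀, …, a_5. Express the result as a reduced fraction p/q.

252365/5597

a_0 = 45: 45/1
a_1 = 11: 496/11
a_2 = 5: 2525/56
a_3 = 6: 15646/347
a_4 = 2: 33817/750
a_5 = 7: 252365/5597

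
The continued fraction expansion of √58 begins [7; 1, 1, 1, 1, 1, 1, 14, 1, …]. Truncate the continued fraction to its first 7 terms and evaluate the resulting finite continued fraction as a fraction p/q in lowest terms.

99/13

a_0 = 7: 7/1
a_1 = 1: 8/1
a_2 = 1: 15/2
a_3 = 1: 23/3
a_4 = 1: 38/5
a_5 = 1: 61/8
a_6 = 1: 99/13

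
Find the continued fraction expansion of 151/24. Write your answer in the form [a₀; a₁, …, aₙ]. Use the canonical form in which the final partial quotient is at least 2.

[6; 3, 2, 3]

Repeatedly divide and take the remainder:
⌊151/24⌋ = 6, remainder 7
⌊24/7⌋ = 3, remainder 3
⌊7/3⌋ = 2, remainder 1
⌊3/1⌋ = 3, remainder 0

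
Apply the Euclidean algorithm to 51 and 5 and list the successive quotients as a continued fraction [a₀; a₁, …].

51 = 10·5 + 1, so a_0 = 10
5 = 5·1 + 0, so a_1 = 5

[10; 5]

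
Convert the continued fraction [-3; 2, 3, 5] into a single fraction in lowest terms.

-95/37

Use the convergent recurrence hₖ = aₖ·hₖ₋₁ + hₖ₋₂ (and likewise for the denominators kₖ):
a_0 = -3: -3/1
a_1 = 2: -5/2
a_2 = 3: -18/7
a_3 = 5: -95/37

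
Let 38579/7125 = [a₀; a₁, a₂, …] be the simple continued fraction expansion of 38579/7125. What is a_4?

Apply division with remainder until the remainder is 0:
38579 = 5·7125 + 2954, so a_0 = 5
7125 = 2·2954 + 1217, so a_1 = 2
2954 = 2·1217 + 520, so a_2 = 2
1217 = 2·520 + 177, so a_3 = 2
520 = 2·177 + 166, so a_4 = 2

2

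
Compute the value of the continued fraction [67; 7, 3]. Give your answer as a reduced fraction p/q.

Start with 3.
7 + 1/(3/1) = 7 + 1/3 = 22/3
67 + 1/(22/3) = 67 + 3/22 = 1477/22

1477/22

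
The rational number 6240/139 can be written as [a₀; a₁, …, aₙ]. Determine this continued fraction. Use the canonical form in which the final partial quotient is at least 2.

[44; 1, 8, 3, 1, 3]

Run the Euclidean algorithm, recording each quotient:
6240 ÷ 139 → quotient 44, remainder 124
139 ÷ 124 → quotient 1, remainder 15
124 ÷ 15 → quotient 8, remainder 4
15 ÷ 4 → quotient 3, remainder 3
4 ÷ 3 → quotient 1, remainder 1
3 ÷ 1 → quotient 3, remainder 0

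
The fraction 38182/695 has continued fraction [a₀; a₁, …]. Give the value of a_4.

Apply division with remainder until the remainder is 0:
38182 = 54·695 + 652, so a_0 = 54
695 = 1·652 + 43, so a_1 = 1
652 = 15·43 + 7, so a_2 = 15
43 = 6·7 + 1, so a_3 = 6
7 = 7·1 + 0, so a_4 = 7

7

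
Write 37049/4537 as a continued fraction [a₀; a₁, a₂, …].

⌊37049/4537⌋ = 8, remainder 753
⌊4537/753⌋ = 6, remainder 19
⌊753/19⌋ = 39, remainder 12
⌊19/12⌋ = 1, remainder 7
⌊12/7⌋ = 1, remainder 5
⌊7/5⌋ = 1, remainder 2
⌊5/2⌋ = 2, remainder 1
⌊2/1⌋ = 2, remainder 0

[8; 6, 39, 1, 1, 1, 2, 2]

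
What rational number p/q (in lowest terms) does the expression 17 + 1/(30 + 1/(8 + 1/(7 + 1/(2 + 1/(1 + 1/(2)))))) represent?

246283/14459

Start with 2.
1 + 1/(2/1) = 1 + 1/2 = 3/2
2 + 1/(3/2) = 2 + 2/3 = 8/3
7 + 1/(8/3) = 7 + 3/8 = 59/8
8 + 1/(59/8) = 8 + 8/59 = 480/59
30 + 1/(480/59) = 30 + 59/480 = 14459/480
17 + 1/(14459/480) = 17 + 480/14459 = 246283/14459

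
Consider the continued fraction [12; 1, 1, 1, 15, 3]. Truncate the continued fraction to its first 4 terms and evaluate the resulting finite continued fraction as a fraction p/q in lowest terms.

Compute successive convergents:
a_0 = 12: 12/1
a_1 = 1: 13/1
a_2 = 1: 25/2
a_3 = 1: 38/3

38/3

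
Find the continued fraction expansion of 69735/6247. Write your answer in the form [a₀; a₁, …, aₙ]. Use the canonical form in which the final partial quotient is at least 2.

[11; 6, 7, 3, 11, 4]

Run the Euclidean algorithm, recording each quotient:
69735 = 11·6247 + 1018, so a_0 = 11
6247 = 6·1018 + 139, so a_1 = 6
1018 = 7·139 + 45, so a_2 = 7
139 = 3·45 + 4, so a_3 = 3
45 = 11·4 + 1, so a_4 = 11
4 = 4·1 + 0, so a_5 = 4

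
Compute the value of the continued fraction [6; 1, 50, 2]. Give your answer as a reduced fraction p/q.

719/103

Start with 2.
50 + 1/(2/1) = 50 + 1/2 = 101/2
1 + 1/(101/2) = 1 + 2/101 = 103/101
6 + 1/(103/101) = 6 + 101/103 = 719/103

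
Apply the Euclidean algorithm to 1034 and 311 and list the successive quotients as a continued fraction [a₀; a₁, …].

[3; 3, 12, 1, 1, 1, 2]

Repeatedly divide and take the remainder:
⌊1034/311⌋ = 3, remainder 101
⌊311/101⌋ = 3, remainder 8
⌊101/8⌋ = 12, remainder 5
⌊8/5⌋ = 1, remainder 3
⌊5/3⌋ = 1, remainder 2
⌊3/2⌋ = 1, remainder 1
⌊2/1⌋ = 2, remainder 0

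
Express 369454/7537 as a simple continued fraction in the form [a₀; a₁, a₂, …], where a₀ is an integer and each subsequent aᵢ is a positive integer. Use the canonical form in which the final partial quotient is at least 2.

[49; 53, 2, 4, 1, 12]

369454 = 49·7537 + 141, so a_0 = 49
7537 = 53·141 + 64, so a_1 = 53
141 = 2·64 + 13, so a_2 = 2
64 = 4·13 + 12, so a_3 = 4
13 = 1·12 + 1, so a_4 = 1
12 = 12·1 + 0, so a_5 = 12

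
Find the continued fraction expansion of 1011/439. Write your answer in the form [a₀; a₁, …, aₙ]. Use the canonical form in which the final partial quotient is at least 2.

[2; 3, 3, 3, 13]

Repeatedly divide and take the remainder:
1011 = 2·439 + 133, so a_0 = 2
439 = 3·133 + 40, so a_1 = 3
133 = 3·40 + 13, so a_2 = 3
40 = 3·13 + 1, so a_3 = 3
13 = 13·1 + 0, so a_4 = 13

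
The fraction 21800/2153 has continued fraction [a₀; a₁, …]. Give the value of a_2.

1

Run the Euclidean algorithm, recording each quotient:
⌊21800/2153⌋ = 10, remainder 270
⌊2153/270⌋ = 7, remainder 263
⌊270/263⌋ = 1, remainder 7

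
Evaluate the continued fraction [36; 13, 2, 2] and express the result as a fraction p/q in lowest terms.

2417/67

Use the convergent recurrence hₖ = aₖ·hₖ₋₁ + hₖ₋₂ (and likewise for the denominators kₖ):
a_0 = 36: 36/1
a_1 = 13: 469/13
a_2 = 2: 974/27
a_3 = 2: 2417/67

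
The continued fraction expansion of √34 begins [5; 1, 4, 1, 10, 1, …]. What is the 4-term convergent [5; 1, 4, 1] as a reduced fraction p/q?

Build up convergents one term at a time:
a_0 = 5: 5/1
a_1 = 1: 6/1
a_2 = 4: 29/5
a_3 = 1: 35/6

35/6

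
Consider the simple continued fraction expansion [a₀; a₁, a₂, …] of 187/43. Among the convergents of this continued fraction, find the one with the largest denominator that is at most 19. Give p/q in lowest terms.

a_0 = 4: 4/1  (≤ bound)
a_1 = 2: 9/2  (≤ bound)
a_2 = 1: 13/3  (≤ bound)
a_3 = 6: 87/20  (> 19, stop)

13/3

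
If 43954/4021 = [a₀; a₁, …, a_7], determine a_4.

1

Run the Euclidean algorithm, recording each quotient:
43954 = 10·4021 + 3744, so a_0 = 10
4021 = 1·3744 + 277, so a_1 = 1
3744 = 13·277 + 143, so a_2 = 13
277 = 1·143 + 134, so a_3 = 1
143 = 1·134 + 9, so a_4 = 1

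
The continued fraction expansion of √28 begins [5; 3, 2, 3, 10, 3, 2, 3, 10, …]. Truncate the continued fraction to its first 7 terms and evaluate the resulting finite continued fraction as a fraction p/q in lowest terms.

9403/1777

Start with 2.
3 + 1/(2/1) = 3 + 1/2 = 7/2
10 + 1/(7/2) = 10 + 2/7 = 72/7
3 + 1/(72/7) = 3 + 7/72 = 223/72
2 + 1/(223/72) = 2 + 72/223 = 518/223
3 + 1/(518/223) = 3 + 223/518 = 1777/518
5 + 1/(1777/518) = 5 + 518/1777 = 9403/1777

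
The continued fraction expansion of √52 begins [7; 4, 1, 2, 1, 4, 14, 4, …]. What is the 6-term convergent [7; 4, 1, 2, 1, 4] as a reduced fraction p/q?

a_0 = 7: 7/1
a_1 = 4: 29/4
a_2 = 1: 36/5
a_3 = 2: 101/14
a_4 = 1: 137/19
a_5 = 4: 649/90

649/90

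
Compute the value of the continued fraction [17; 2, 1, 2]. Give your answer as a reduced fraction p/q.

Work from the innermost term outward:
Start with 2.
1 + 1/(2/1) = 1 + 1/2 = 3/2
2 + 1/(3/2) = 2 + 2/3 = 8/3
17 + 1/(8/3) = 17 + 3/8 = 139/8

139/8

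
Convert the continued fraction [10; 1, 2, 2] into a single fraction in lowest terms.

Build up convergents one term at a time:
a_0 = 10: 10/1
a_1 = 1: 11/1
a_2 = 2: 32/3
a_3 = 2: 75/7

75/7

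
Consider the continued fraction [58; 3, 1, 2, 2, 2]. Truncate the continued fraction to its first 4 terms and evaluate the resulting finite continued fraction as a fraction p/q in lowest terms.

Compute successive convergents:
a_0 = 58: 58/1
a_1 = 3: 175/3
a_2 = 1: 233/4
a_3 = 2: 641/11

641/11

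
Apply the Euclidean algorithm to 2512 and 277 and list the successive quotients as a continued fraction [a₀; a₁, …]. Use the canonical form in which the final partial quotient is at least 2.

[9; 14, 1, 1, 2, 1, 2]

Apply division with remainder until the remainder is 0:
2512 ÷ 277 → quotient 9, remainder 19
277 ÷ 19 → quotient 14, remainder 11
19 ÷ 11 → quotient 1, remainder 8
11 ÷ 8 → quotient 1, remainder 3
8 ÷ 3 → quotient 2, remainder 2
3 ÷ 2 → quotient 1, remainder 1
2 ÷ 1 → quotient 2, remainder 0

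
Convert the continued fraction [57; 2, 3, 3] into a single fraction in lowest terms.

1321/23

Start with 3.
3 + 1/(3/1) = 3 + 1/3 = 10/3
2 + 1/(10/3) = 2 + 3/10 = 23/10
57 + 1/(23/10) = 57 + 10/23 = 1321/23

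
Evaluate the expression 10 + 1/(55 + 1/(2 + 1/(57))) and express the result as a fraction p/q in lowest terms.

63935/6382

Start with 57.
2 + 1/(57/1) = 2 + 1/57 = 115/57
55 + 1/(115/57) = 55 + 57/115 = 6382/115
10 + 1/(6382/115) = 10 + 115/6382 = 63935/6382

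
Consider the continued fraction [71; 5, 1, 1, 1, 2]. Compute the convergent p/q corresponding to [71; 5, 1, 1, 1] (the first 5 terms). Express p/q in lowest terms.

1210/17

Start with 1.
1 + 1/(1/1) = 1 + 1/1 = 2/1
1 + 1/(2/1) = 1 + 1/2 = 3/2
5 + 1/(3/2) = 5 + 2/3 = 17/3
71 + 1/(17/3) = 71 + 3/17 = 1210/17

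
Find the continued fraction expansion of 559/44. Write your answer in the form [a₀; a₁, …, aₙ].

[12; 1, 2, 2, 1, 1, 2]

⌊559/44⌋ = 12, remainder 31
⌊44/31⌋ = 1, remainder 13
⌊31/13⌋ = 2, remainder 5
⌊13/5⌋ = 2, remainder 3
⌊5/3⌋ = 1, remainder 2
⌊3/2⌋ = 1, remainder 1
⌊2/1⌋ = 2, remainder 0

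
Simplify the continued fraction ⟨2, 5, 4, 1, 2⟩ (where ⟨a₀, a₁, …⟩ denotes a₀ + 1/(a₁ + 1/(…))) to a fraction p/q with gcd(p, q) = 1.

160/73

Start with 2.
1 + 1/(2/1) = 1 + 1/2 = 3/2
4 + 1/(3/2) = 4 + 2/3 = 14/3
5 + 1/(14/3) = 5 + 3/14 = 73/14
2 + 1/(73/14) = 2 + 14/73 = 160/73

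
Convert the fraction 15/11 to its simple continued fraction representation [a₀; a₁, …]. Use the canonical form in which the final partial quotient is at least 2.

15 ÷ 11 → quotient 1, remainder 4
11 ÷ 4 → quotient 2, remainder 3
4 ÷ 3 → quotient 1, remainder 1
3 ÷ 1 → quotient 3, remainder 0

[1; 2, 1, 3]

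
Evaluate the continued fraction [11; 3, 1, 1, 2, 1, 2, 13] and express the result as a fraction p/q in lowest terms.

10253/909

a_0 = 11: 11/1
a_1 = 3: 34/3
a_2 = 1: 45/4
a_3 = 1: 79/7
a_4 = 2: 203/18
a_5 = 1: 282/25
a_6 = 2: 767/68
a_7 = 13: 10253/909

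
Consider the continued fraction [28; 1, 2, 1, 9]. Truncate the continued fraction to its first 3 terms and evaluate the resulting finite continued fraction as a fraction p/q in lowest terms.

86/3

a_0 = 28: 28/1
a_1 = 1: 29/1
a_2 = 2: 86/3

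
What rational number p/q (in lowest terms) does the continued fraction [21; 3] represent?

64/3

Start with 3.
21 + 1/(3/1) = 21 + 1/3 = 64/3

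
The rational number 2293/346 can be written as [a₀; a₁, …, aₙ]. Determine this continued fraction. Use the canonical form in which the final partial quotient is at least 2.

[6; 1, 1, 1, 2, 6, 1, 5]

Run the Euclidean algorithm, recording each quotient:
⌊2293/346⌋ = 6, remainder 217
⌊346/217⌋ = 1, remainder 129
⌊217/129⌋ = 1, remainder 88
⌊129/88⌋ = 1, remainder 41
⌊88/41⌋ = 2, remainder 6
⌊41/6⌋ = 6, remainder 5
⌊6/5⌋ = 1, remainder 1
⌊5/1⌋ = 5, remainder 0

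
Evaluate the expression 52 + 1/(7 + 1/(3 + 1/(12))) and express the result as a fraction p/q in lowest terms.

Starting at the tail and folding back:
Start with 12.
3 + 1/(12/1) = 3 + 1/12 = 37/12
7 + 1/(37/12) = 7 + 12/37 = 271/37
52 + 1/(271/37) = 52 + 37/271 = 14129/271

14129/271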